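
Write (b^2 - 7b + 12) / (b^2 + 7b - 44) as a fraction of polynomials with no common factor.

(b - 3)/(b + 11)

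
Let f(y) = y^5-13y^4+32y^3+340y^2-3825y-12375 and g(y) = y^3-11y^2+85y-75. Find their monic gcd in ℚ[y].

Apply the Euclidean algorithm:
  y^5-13y^4+32y^3+340y^2-3825y-12375 = (y^2-2y-75)(y^3-11y^2+85y-75) + (-240y^2+2400y-18000)
  y^3-11y^2+85y-75 = (-(1/240)y+1/240)(-240y^2+2400y-18000) + (0)
Last nonzero remainder: -240y^2+2400y-18000. Dividing through by -240 gives the monic gcd y^2-10y+75.

y^2-10y+75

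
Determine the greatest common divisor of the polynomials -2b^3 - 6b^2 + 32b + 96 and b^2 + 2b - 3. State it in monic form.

Apply the Euclidean algorithm:
  -2b^3 - 6b^2 + 32b + 96 = (-2b - 2)(b^2 + 2b - 3) + (30b + 90)
  b^2 + 2b - 3 = ((1/30)b - 1/30)(30b + 90) + (0)
Last nonzero remainder: 30b + 90. Dividing through by 30 gives the monic gcd b + 3.

b + 3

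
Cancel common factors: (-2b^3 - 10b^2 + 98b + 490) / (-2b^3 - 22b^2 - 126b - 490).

Euclidean algorithm in ℚ[b]:
  -2b^3 - 10b^2 + 98b + 490 = (-2b^3 - 22b^2 - 126b - 490) + (12b^2 + 224b + 980)
  -2b^3 - 22b^2 - 126b - 490 = (-(1/6)b + 23/18)(12b^2 + 224b + 980) + (-(2240/9)b - 15680/9)
  12b^2 + 224b + 980 = (-(27/560)b - 9/16)(-(2240/9)b - 15680/9) + (0)
Last nonzero remainder: -(2240/9)b - 15680/9. Dividing through by -2240/9 gives the monic gcd b + 7.
Cancel b + 7 from numerator and denominator to get the reduced form.

(b^2 - 2b - 35)/(b^2 + 4b + 35)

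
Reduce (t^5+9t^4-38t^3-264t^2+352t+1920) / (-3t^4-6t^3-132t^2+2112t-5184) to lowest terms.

Apply the Euclidean algorithm:
  t^5+9t^4-38t^3-264t^2+352t+1920 = (-(1/3)t-7/3)(-3t^4-6t^3-132t^2+2112t-5184) + (-96t^3+132t^2+3552t-10176)
  -3t^4-6t^3-132t^2+2112t-5184 = ((1/32)t+27/256)(-96t^3+132t^2+3552t-10176) + (-(16443/64)t^2+(16443/8)t-16443/4)
  -96t^3+132t^2+3552t-10176 = ((2048/5481)t+13568/5481)(-(16443/64)t^2+(16443/8)t-16443/4) + (0)
Last nonzero remainder: -(16443/64)t^2+(16443/8)t-16443/4. Dividing through by -16443/64 gives the monic gcd t^2-8t+16.
Cancel t^2-8t+16 from numerator and denominator to get the reduced form.

(-t^3-17t^2-82t-120)/(3t^2+30t+324)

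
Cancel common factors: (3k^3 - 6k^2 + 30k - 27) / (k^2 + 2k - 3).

(3k^2 - 3k + 27)/(k + 3)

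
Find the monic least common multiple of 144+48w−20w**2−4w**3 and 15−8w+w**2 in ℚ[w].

180+24w−37w**2+w**4

Repeated division with remainder:
  −4w**3−20w**2+48w+144 = (−4w−52)(w**2−8w+15) + (−308w+924)
  w**2−8w+15 = (−(1/308)w+5/308)(−308w+924) + (0)
Last nonzero remainder: −308w+924. Dividing through by −308 gives the monic gcd w−3.
Then lcm(f, g) = f·g / gcd(f, g); expanding and making the result monic gives the answer.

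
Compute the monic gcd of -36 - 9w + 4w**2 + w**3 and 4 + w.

4 + w

Repeated division with remainder:
  w**3 + 4w**2 - 9w - 36 = (w**2 - 9)(w + 4) + (0)
The last nonzero remainder w + 4 is already monic.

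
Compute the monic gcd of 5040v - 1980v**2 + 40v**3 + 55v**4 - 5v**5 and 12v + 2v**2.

6v + v**2

Apply the Euclidean algorithm:
  -5v**5 + 55v**4 + 40v**3 - 1980v**2 + 5040v = (-(5/2)v**3 + (85/2)v**2 - 235v + 420)(2v**2 + 12v) + (0)
Last nonzero remainder: 2v**2 + 12v. Dividing through by 2 gives the monic gcd v**2 + 6v.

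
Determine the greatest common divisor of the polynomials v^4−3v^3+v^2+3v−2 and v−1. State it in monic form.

v−1

Repeated division with remainder:
  v^4−3v^3+v^2+3v−2 = (v^3−2v^2−v+2)(v−1) + (0)
The last nonzero remainder v−1 is already monic.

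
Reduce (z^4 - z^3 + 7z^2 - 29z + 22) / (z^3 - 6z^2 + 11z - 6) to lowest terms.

Apply the Euclidean algorithm:
  z^4 - z^3 + 7z^2 - 29z + 22 = (z + 5)(z^3 - 6z^2 + 11z - 6) + (26z^2 - 78z + 52)
  z^3 - 6z^2 + 11z - 6 = ((1/26)z - 3/26)(26z^2 - 78z + 52) + (0)
Last nonzero remainder: 26z^2 - 78z + 52. Dividing through by 26 gives the monic gcd z^2 - 3z + 2.
Cancel z^2 - 3z + 2 from numerator and denominator to get the reduced form.

(z^2 + 2z + 11)/(z - 3)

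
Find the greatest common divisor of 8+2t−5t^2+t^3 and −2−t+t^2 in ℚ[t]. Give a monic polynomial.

By polynomial division,
  t^3−5t^2+2t+8 = (t−4)(t^2−t−2) + (0)
The last nonzero remainder t^2−t−2 is already monic.

−2−t+t^2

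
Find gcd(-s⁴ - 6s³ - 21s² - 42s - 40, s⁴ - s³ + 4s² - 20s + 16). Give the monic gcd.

Repeated division with remainder:
  -s⁴ - 6s³ - 21s² - 42s - 40 = (-1)(s⁴ - s³ + 4s² - 20s + 16) + (-7s³ - 17s² - 62s - 24)
  s⁴ - s³ + 4s² - 20s + 16 = (-(1/7)s + 24/49)(-7s³ - 17s² - 62s - 24) + ((170/49)s² + (340/49)s + 1360/49)
  -7s³ - 17s² - 62s - 24 = (-(343/170)s - 147/170)((170/49)s² + (340/49)s + 1360/49) + (0)
Last nonzero remainder: (170/49)s² + (340/49)s + 1360/49. Dividing through by 170/49 gives the monic gcd s² + 2s + 8.

s² + 2s + 8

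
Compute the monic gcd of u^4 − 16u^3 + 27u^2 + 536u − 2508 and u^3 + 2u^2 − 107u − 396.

u − 11

Euclidean algorithm in ℚ[u]:
  u^4 − 16u^3 + 27u^2 + 536u − 2508 = (u − 18)(u^3 + 2u^2 − 107u − 396) + (170u^2 − 994u − 9636)
  u^3 + 2u^2 − 107u − 396 = ((1/170)u + 667/14450)(170u^2 − 994u − 9636) + (−(32046/7225)u + 352506/7225)
  170u^2 − 994u − 9636 = (−(614125/16023)u − 1054850/5341)(−(32046/7225)u + 352506/7225) + (0)
Last nonzero remainder: −(32046/7225)u + 352506/7225. Dividing through by −32046/7225 gives the monic gcd u − 11.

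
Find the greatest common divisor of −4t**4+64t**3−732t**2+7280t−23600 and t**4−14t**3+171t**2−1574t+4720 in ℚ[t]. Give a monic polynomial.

t**3−6t**2+123t−590

Repeated division with remainder:
  −4t**4+64t**3−732t**2+7280t−23600 = (−4)(t**4−14t**3+171t**2−1574t+4720) + (8t**3−48t**2+984t−4720)
  t**4−14t**3+171t**2−1574t+4720 = ((1/8)t−1)(8t**3−48t**2+984t−4720) + (0)
Last nonzero remainder: 8t**3−48t**2+984t−4720. Dividing through by 8 gives the monic gcd t**3−6t**2+123t−590.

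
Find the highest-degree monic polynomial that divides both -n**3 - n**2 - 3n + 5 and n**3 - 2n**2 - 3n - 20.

n**2 + 2n + 5

Euclidean algorithm in ℚ[n]:
  -n**3 - n**2 - 3n + 5 = (-1)(n**3 - 2n**2 - 3n - 20) + (-3n**2 - 6n - 15)
  n**3 - 2n**2 - 3n - 20 = (-(1/3)n + 4/3)(-3n**2 - 6n - 15) + (0)
Last nonzero remainder: -3n**2 - 6n - 15. Dividing through by -3 gives the monic gcd n**2 + 2n + 5.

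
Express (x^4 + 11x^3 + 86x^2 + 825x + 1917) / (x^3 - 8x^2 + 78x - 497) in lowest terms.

(x^2 + 12x + 27)/(x - 7)

Euclidean algorithm in ℚ[x]:
  x^4 + 11x^3 + 86x^2 + 825x + 1917 = (x + 19)(x^3 - 8x^2 + 78x - 497) + (160x^2 - 160x + 11360)
  x^3 - 8x^2 + 78x - 497 = ((1/160)x - 7/160)(160x^2 - 160x + 11360) + (0)
Last nonzero remainder: 160x^2 - 160x + 11360. Dividing through by 160 gives the monic gcd x^2 - x + 71.
Cancel x^2 - x + 71 from numerator and denominator to get the reduced form.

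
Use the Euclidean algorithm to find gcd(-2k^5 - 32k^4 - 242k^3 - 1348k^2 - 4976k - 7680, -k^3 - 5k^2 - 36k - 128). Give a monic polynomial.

k^3 + 5k^2 + 36k + 128

Repeated division with remainder:
  -2k^5 - 32k^4 - 242k^3 - 1348k^2 - 4976k - 7680 = (2k^2 + 22k + 60)(-k^3 - 5k^2 - 36k - 128) + (0)
Last nonzero remainder: -k^3 - 5k^2 - 36k - 128. Dividing through by -1 gives the monic gcd k^3 + 5k^2 + 36k + 128.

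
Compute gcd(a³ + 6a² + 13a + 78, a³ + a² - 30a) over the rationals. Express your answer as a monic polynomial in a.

a + 6

Apply the Euclidean algorithm:
  a³ + 6a² + 13a + 78 = (a³ + a² - 30a) + (5a² + 43a + 78)
  a³ + a² - 30a = ((1/5)a - 38/25)(5a² + 43a + 78) + ((494/25)a + 2964/25)
  5a² + 43a + 78 = ((125/494)a + 25/38)((494/25)a + 2964/25) + (0)
Last nonzero remainder: (494/25)a + 2964/25. Dividing through by 494/25 gives the monic gcd a + 6.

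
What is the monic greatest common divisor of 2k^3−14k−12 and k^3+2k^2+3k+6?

Euclidean algorithm in ℚ[k]:
  2k^3−14k−12 = (2)(k^3+2k^2+3k+6) + (−4k^2−20k−24)
  k^3+2k^2+3k+6 = (−(1/4)k+3/4)(−4k^2−20k−24) + (12k+24)
  −4k^2−20k−24 = (−(1/3)k−1)(12k+24) + (0)
Last nonzero remainder: 12k+24. Dividing through by 12 gives the monic gcd k+2.

k+2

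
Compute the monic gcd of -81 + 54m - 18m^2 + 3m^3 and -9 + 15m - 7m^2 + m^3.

-3 + m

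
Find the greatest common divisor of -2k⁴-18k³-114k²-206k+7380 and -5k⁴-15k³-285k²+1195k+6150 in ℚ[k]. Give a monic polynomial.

Apply the Euclidean algorithm:
  -2k⁴-18k³-114k²-206k+7380 = (2/5)(-5k⁴-15k³-285k²+1195k+6150) + (-12k³-684k+4920)
  -5k⁴-15k³-285k²+1195k+6150 = ((5/12)k+5/4)(-12k³-684k+4920) + (0)
Last nonzero remainder: -12k³-684k+4920. Dividing through by -12 gives the monic gcd k³+57k-410.

k³+57k-410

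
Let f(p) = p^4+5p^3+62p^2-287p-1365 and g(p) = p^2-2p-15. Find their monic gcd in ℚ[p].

By polynomial division,
  p^4+5p^3+62p^2-287p-1365 = (p^2+7p+91)(p^2-2p-15) + (0)
The last nonzero remainder p^2-2p-15 is already monic.

p^2-2p-15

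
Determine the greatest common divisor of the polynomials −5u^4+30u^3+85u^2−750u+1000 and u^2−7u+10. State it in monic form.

u^2−7u+10

Apply the Euclidean algorithm:
  −5u^4+30u^3+85u^2−750u+1000 = (−5u^2−5u+100)(u^2−7u+10) + (0)
The last nonzero remainder u^2−7u+10 is already monic.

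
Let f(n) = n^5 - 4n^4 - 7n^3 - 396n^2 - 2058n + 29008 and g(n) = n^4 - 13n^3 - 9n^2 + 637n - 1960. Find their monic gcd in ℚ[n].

By polynomial division,
  n^5 - 4n^4 - 7n^3 - 396n^2 - 2058n + 29008 = (n + 9)(n^4 - 13n^3 - 9n^2 + 637n - 1960) + (119n^3 - 952n^2 - 5831n + 46648)
  n^4 - 13n^3 - 9n^2 + 637n - 1960 = ((1/119)n - 5/119)(119n^3 - 952n^2 - 5831n + 46648) + (0)
Last nonzero remainder: 119n^3 - 952n^2 - 5831n + 46648. Dividing through by 119 gives the monic gcd n^3 - 8n^2 - 49n + 392.

n^3 - 8n^2 - 49n + 392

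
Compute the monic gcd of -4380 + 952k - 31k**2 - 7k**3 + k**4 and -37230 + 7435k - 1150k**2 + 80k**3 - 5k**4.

Repeated division with remainder:
  k**4 - 7k**3 - 31k**2 + 952k - 4380 = (-1/5)(-5k**4 + 80k**3 - 1150k**2 + 7435k - 37230) + (9k**3 - 261k**2 + 2439k - 11826)
  -5k**4 + 80k**3 - 1150k**2 + 7435k - 37230 = (-(5/9)k - 65/9)(9k**3 - 261k**2 + 2439k - 11826) + (-1680k**2 + 18480k - 122640)
  9k**3 - 261k**2 + 2439k - 11826 = (-(3/560)k + 27/280)(-1680k**2 + 18480k - 122640) + (0)
Last nonzero remainder: -1680k**2 + 18480k - 122640. Dividing through by -1680 gives the monic gcd k**2 - 11k + 73.

73 - 11k + k**2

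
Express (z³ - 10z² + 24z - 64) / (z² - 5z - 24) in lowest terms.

(z² - 2z + 8)/(z + 3)

Repeated division with remainder:
  z³ - 10z² + 24z - 64 = (z - 5)(z² - 5z - 24) + (23z - 184)
  z² - 5z - 24 = ((1/23)z + 3/23)(23z - 184) + (0)
Last nonzero remainder: 23z - 184. Dividing through by 23 gives the monic gcd z - 8.
Cancel z - 8 from numerator and denominator to get the reduced form.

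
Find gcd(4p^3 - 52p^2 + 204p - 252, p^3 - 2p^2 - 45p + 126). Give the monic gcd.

p - 3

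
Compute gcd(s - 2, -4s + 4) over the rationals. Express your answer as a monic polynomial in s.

1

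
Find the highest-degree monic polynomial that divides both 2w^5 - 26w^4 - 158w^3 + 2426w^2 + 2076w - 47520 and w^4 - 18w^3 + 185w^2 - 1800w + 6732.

Apply the Euclidean algorithm:
  2w^5 - 26w^4 - 158w^3 + 2426w^2 + 2076w - 47520 = (2w + 10)(w^4 - 18w^3 + 185w^2 - 1800w + 6732) + (-348w^3 + 4176w^2 + 6612w - 114840)
  w^4 - 18w^3 + 185w^2 - 1800w + 6732 = (-(1/348)w + 1/58)(-348w^3 + 4176w^2 + 6612w - 114840) + (132w^2 - 2244w + 8712)
  -348w^3 + 4176w^2 + 6612w - 114840 = (-(29/11)w - 145/11)(132w^2 - 2244w + 8712) + (0)
Last nonzero remainder: 132w^2 - 2244w + 8712. Dividing through by 132 gives the monic gcd w^2 - 17w + 66.

w^2 - 17w + 66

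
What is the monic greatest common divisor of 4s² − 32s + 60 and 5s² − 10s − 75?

Euclidean algorithm in ℚ[s]:
  4s² − 32s + 60 = (4/5)(5s² − 10s − 75) + (−24s + 120)
  5s² − 10s − 75 = (−(5/24)s − 5/8)(−24s + 120) + (0)
Last nonzero remainder: −24s + 120. Dividing through by −24 gives the monic gcd s − 5.

s − 5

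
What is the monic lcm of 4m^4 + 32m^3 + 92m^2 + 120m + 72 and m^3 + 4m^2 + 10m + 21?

Apply the Euclidean algorithm:
  4m^4 + 32m^3 + 92m^2 + 120m + 72 = (4m + 16)(m^3 + 4m^2 + 10m + 21) + (-12m^2 - 124m - 264)
  m^3 + 4m^2 + 10m + 21 = (-(1/12)m + 19/36)(-12m^2 - 124m - 264) + ((481/9)m + 481/3)
  -12m^2 - 124m - 264 = (-(108/481)m - 792/481)((481/9)m + 481/3) + (0)
Last nonzero remainder: (481/9)m + 481/3. Dividing through by 481/9 gives the monic gcd m + 3.
Then lcm(f, g) = f·g / gcd(f, g); expanding and making the result monic gives the answer.

m^6 + 9m^5 + 38m^4 + 109m^3 + 209m^2 + 228m + 126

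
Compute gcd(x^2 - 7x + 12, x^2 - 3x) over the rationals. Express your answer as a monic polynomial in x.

x - 3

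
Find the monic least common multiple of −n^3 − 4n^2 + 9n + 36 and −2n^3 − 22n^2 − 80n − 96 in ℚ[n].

Apply the Euclidean algorithm:
  −n^3 − 4n^2 + 9n + 36 = (1/2)(−2n^3 − 22n^2 − 80n − 96) + (7n^2 + 49n + 84)
  −2n^3 − 22n^2 − 80n − 96 = (−(2/7)n − 8/7)(7n^2 + 49n + 84) + (0)
Last nonzero remainder: 7n^2 + 49n + 84. Dividing through by 7 gives the monic gcd n^2 + 7n + 12.
Then lcm(f, g) = f·g / gcd(f, g); expanding and making the result monic gives the answer.

n^4 + 8n^3 + 7n^2 − 72n − 144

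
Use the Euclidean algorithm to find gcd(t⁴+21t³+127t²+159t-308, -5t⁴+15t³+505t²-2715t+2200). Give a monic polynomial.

t²+10t-11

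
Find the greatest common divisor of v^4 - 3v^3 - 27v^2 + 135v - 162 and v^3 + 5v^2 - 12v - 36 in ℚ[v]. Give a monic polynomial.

Repeated division with remainder:
  v^4 - 3v^3 - 27v^2 + 135v - 162 = (v - 8)(v^3 + 5v^2 - 12v - 36) + (25v^2 + 75v - 450)
  v^3 + 5v^2 - 12v - 36 = ((1/25)v + 2/25)(25v^2 + 75v - 450) + (0)
Last nonzero remainder: 25v^2 + 75v - 450. Dividing through by 25 gives the monic gcd v^2 + 3v - 18.

v^2 + 3v - 18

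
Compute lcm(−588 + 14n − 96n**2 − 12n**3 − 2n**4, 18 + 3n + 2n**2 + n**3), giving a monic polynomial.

Repeated division with remainder:
  −2n**4 − 12n**3 − 96n**2 + 14n − 588 = (−2n − 8)(n**3 + 2n**2 + 3n + 18) + (−74n**2 + 74n − 444)
  n**3 + 2n**2 + 3n + 18 = (−(1/74)n − 3/74)(−74n**2 + 74n − 444) + (0)
Last nonzero remainder: −74n**2 + 74n − 444. Dividing through by −74 gives the monic gcd n**2 − n + 6.
Then lcm(f, g) = f·g / gcd(f, g); expanding and making the result monic gives the answer.

882 + 273n + 137n**2 + 66n**3 + 9n**4 + n**5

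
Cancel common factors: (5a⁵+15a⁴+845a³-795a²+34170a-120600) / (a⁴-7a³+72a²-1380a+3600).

(5a²+335)/(a-10)

By polynomial division,
  5a⁵+15a⁴+845a³-795a²+34170a-120600 = (5a+50)(a⁴-7a³+72a²-1380a+3600) + (835a³+2505a²+85170a-300600)
  a⁴-7a³+72a²-1380a+3600 = ((1/835)a-2/167)(835a³+2505a²+85170a-300600) + (0)
Last nonzero remainder: 835a³+2505a²+85170a-300600. Dividing through by 835 gives the monic gcd a³+3a²+102a-360.
Cancel a³+3a²+102a-360 from numerator and denominator to get the reduced form.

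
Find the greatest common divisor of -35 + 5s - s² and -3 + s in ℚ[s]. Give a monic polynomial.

Repeated division with remainder:
  -s² + 5s - 35 = (-s + 2)(s - 3) + (-29)
  s - 3 = (-(1/29)s + 3/29)(-29) + (0)
The last nonzero remainder is the constant -29, so the polynomials are coprime and gcd = 1.

1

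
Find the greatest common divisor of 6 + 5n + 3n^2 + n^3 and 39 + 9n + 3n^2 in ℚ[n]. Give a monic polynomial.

1

Euclidean algorithm in ℚ[n]:
  n^3 + 3n^2 + 5n + 6 = ((1/3)n)(3n^2 + 9n + 39) + (-8n + 6)
  3n^2 + 9n + 39 = (-(3/8)n - 45/32)(-8n + 6) + (759/16)
  -8n + 6 = (-(128/759)n + 32/253)(759/16) + (0)
The last nonzero remainder is the constant 759/16, so the polynomials are coprime and gcd = 1.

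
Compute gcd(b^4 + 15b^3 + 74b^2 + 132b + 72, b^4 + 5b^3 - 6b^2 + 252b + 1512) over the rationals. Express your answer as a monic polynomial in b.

Euclidean algorithm in ℚ[b]:
  b^4 + 15b^3 + 74b^2 + 132b + 72 = (b^4 + 5b^3 - 6b^2 + 252b + 1512) + (10b^3 + 80b^2 - 120b - 1440)
  b^4 + 5b^3 - 6b^2 + 252b + 1512 = ((1/10)b - 3/10)(10b^3 + 80b^2 - 120b - 1440) + (30b^2 + 360b + 1080)
  10b^3 + 80b^2 - 120b - 1440 = ((1/3)b - 4/3)(30b^2 + 360b + 1080) + (0)
Last nonzero remainder: 30b^2 + 360b + 1080. Dividing through by 30 gives the monic gcd b^2 + 12b + 36.

b^2 + 12b + 36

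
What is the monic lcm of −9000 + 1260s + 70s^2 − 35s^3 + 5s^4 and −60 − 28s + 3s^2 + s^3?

Euclidean algorithm in ℚ[s]:
  5s^4 − 35s^3 + 70s^2 + 1260s − 9000 = (5s − 50)(s^3 + 3s^2 − 28s − 60) + (360s^2 + 160s − 12000)
  s^3 + 3s^2 − 28s − 60 = ((1/360)s + 23/3240)(360s^2 + 160s − 12000) + ((340/81)s + 680/27)
  360s^2 + 160s − 12000 = ((1458/17)s − 8100/17)((340/81)s + 680/27) + (0)
Last nonzero remainder: (340/81)s + 680/27. Dividing through by 340/81 gives the monic gcd s + 6.
Then lcm(f, g) = f·g / gcd(f, g); expanding and making the result monic gives the answer.

18000 + 2880s − 2696s^2 + 280s^3 + 25s^4 − 10s^5 + s^6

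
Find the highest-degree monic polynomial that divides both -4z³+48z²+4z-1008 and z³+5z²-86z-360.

z²-5z-36

By polynomial division,
  -4z³+48z²+4z-1008 = (-4)(z³+5z²-86z-360) + (68z²-340z-2448)
  z³+5z²-86z-360 = ((1/68)z+5/34)(68z²-340z-2448) + (0)
Last nonzero remainder: 68z²-340z-2448. Dividing through by 68 gives the monic gcd z²-5z-36.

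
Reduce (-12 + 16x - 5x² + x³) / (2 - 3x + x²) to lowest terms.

(12 - 4x + x²)/(-2 + x)

Euclidean algorithm in ℚ[x]:
  x³ - 5x² + 16x - 12 = (x - 2)(x² - 3x + 2) + (8x - 8)
  x² - 3x + 2 = ((1/8)x - 1/4)(8x - 8) + (0)
Last nonzero remainder: 8x - 8. Dividing through by 8 gives the monic gcd x - 1.
Cancel x - 1 from numerator and denominator to get the reduced form.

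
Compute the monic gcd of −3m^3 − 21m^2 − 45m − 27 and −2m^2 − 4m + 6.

m + 3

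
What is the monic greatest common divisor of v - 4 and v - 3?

1

Apply the Euclidean algorithm:
  v - 4 = (v - 3) + (-1)
  v - 3 = (-v + 3)(-1) + (0)
The last nonzero remainder is the constant -1, so the polynomials are coprime and gcd = 1.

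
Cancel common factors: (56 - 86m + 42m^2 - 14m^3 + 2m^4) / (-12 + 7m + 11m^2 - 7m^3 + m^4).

(14 - 4m + 2m^2)/(-3 - 2m + m^2)

Euclidean algorithm in ℚ[m]:
  2m^4 - 14m^3 + 42m^2 - 86m + 56 = (2)(m^4 - 7m^3 + 11m^2 + 7m - 12) + (20m^2 - 100m + 80)
  m^4 - 7m^3 + 11m^2 + 7m - 12 = ((1/20)m^2 - (1/10)m - 3/20)(20m^2 - 100m + 80) + (0)
Last nonzero remainder: 20m^2 - 100m + 80. Dividing through by 20 gives the monic gcd m^2 - 5m + 4.
Cancel m^2 - 5m + 4 from numerator and denominator to get the reduced form.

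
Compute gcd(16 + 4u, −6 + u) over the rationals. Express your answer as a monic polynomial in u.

1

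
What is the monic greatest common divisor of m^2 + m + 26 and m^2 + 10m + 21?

Euclidean algorithm in ℚ[m]:
  m^2 + m + 26 = (m^2 + 10m + 21) + (−9m + 5)
  m^2 + 10m + 21 = (−(1/9)m − 95/81)(−9m + 5) + (2176/81)
  −9m + 5 = (−(729/2176)m + 405/2176)(2176/81) + (0)
The last nonzero remainder is the constant 2176/81, so the polynomials are coprime and gcd = 1.

1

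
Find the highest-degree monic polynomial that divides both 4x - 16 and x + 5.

Repeated division with remainder:
  4x - 16 = (4)(x + 5) + (-36)
  x + 5 = (-(1/36)x - 5/36)(-36) + (0)
The last nonzero remainder is the constant -36, so the polynomials are coprime and gcd = 1.

1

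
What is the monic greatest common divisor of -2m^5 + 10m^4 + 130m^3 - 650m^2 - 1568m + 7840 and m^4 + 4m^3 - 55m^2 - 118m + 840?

m^3 - 2m^2 - 43m + 140

Repeated division with remainder:
  -2m^5 + 10m^4 + 130m^3 - 650m^2 - 1568m + 7840 = (-2m + 18)(m^4 + 4m^3 - 55m^2 - 118m + 840) + (-52m^3 + 104m^2 + 2236m - 7280)
  m^4 + 4m^3 - 55m^2 - 118m + 840 = (-(1/52)m - 3/26)(-52m^3 + 104m^2 + 2236m - 7280) + (0)
Last nonzero remainder: -52m^3 + 104m^2 + 2236m - 7280. Dividing through by -52 gives the monic gcd m^3 - 2m^2 - 43m + 140.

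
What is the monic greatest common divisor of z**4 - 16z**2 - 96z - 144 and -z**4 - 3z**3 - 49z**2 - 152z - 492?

Apply the Euclidean algorithm:
  z**4 - 16z**2 - 96z - 144 = (-1)(-z**4 - 3z**3 - 49z**2 - 152z - 492) + (-3z**3 - 65z**2 - 248z - 636)
  -z**4 - 3z**3 - 49z**2 - 152z - 492 = ((1/3)z - 56/9)(-3z**3 - 65z**2 - 248z - 636) + (-(3337/9)z**2 - (13348/9)z - 13348/3)
  -3z**3 - 65z**2 - 248z - 636 = ((27/3337)z + 477/3337)(-(3337/9)z**2 - (13348/9)z - 13348/3) + (0)
Last nonzero remainder: -(3337/9)z**2 - (13348/9)z - 13348/3. Dividing through by -3337/9 gives the monic gcd z**2 + 4z + 12.

z**2 + 4z + 12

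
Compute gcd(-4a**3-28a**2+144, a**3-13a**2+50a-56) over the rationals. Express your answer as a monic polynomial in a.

By polynomial division,
  -4a**3-28a**2+144 = (-4)(a**3-13a**2+50a-56) + (-80a**2+200a-80)
  a**3-13a**2+50a-56 = (-(1/80)a+21/160)(-80a**2+200a-80) + ((91/4)a-91/2)
  -80a**2+200a-80 = (-(320/91)a+160/91)((91/4)a-91/2) + (0)
Last nonzero remainder: (91/4)a-91/2. Dividing through by 91/4 gives the monic gcd a-2.

a-2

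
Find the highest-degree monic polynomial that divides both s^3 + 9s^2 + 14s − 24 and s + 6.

s + 6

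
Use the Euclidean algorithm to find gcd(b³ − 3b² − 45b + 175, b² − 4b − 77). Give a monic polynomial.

b + 7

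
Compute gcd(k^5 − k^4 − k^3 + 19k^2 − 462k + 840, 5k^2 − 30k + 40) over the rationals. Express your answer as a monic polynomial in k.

Apply the Euclidean algorithm:
  k^5 − k^4 − k^3 + 19k^2 − 462k + 840 = ((1/5)k^3 + k^2 + (21/5)k + 21)(5k^2 − 30k + 40) + (0)
Last nonzero remainder: 5k^2 − 30k + 40. Dividing through by 5 gives the monic gcd k^2 − 6k + 8.

k^2 − 6k + 8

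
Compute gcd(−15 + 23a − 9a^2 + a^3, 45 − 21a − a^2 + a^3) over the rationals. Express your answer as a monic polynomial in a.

Euclidean algorithm in ℚ[a]:
  a^3 − 9a^2 + 23a − 15 = (a^3 − a^2 − 21a + 45) + (−8a^2 + 44a − 60)
  a^3 − a^2 − 21a + 45 = (−(1/8)a − 9/16)(−8a^2 + 44a − 60) + (−(15/4)a + 45/4)
  −8a^2 + 44a − 60 = ((32/15)a − 16/3)(−(15/4)a + 45/4) + (0)
Last nonzero remainder: −(15/4)a + 45/4. Dividing through by −15/4 gives the monic gcd a − 3.

−3 + a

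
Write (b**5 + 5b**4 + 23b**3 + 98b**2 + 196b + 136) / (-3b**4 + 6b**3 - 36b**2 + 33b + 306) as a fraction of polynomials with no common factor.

(-b**2 - 4b - 4)/(3b - 9)

Apply the Euclidean algorithm:
  b**5 + 5b**4 + 23b**3 + 98b**2 + 196b + 136 = (-(1/3)b - 7/3)(-3b**4 + 6b**3 - 36b**2 + 33b + 306) + (25b**3 + 25b**2 + 375b + 850)
  -3b**4 + 6b**3 - 36b**2 + 33b + 306 = (-(3/25)b + 9/25)(25b**3 + 25b**2 + 375b + 850) + (0)
Last nonzero remainder: 25b**3 + 25b**2 + 375b + 850. Dividing through by 25 gives the monic gcd b**3 + b**2 + 15b + 34.
Cancel b**3 + b**2 + 15b + 34 from numerator and denominator to get the reduced form.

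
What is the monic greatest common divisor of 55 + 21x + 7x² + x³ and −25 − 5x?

Repeated division with remainder:
  x³ + 7x² + 21x + 55 = (−(1/5)x² − (2/5)x − 11/5)(−5x − 25) + (0)
Last nonzero remainder: −5x − 25. Dividing through by −5 gives the monic gcd x + 5.

5 + x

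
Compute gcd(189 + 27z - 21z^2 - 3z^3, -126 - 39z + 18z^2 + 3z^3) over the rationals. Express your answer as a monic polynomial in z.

-21 + 4z + z^2

Repeated division with remainder:
  -3z^3 - 21z^2 + 27z + 189 = (-1)(3z^3 + 18z^2 - 39z - 126) + (-3z^2 - 12z + 63)
  3z^3 + 18z^2 - 39z - 126 = (-z - 2)(-3z^2 - 12z + 63) + (0)
Last nonzero remainder: -3z^2 - 12z + 63. Dividing through by -3 gives the monic gcd z^2 + 4z - 21.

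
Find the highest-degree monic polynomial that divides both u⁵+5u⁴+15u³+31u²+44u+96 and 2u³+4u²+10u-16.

By polynomial division,
  u⁵+5u⁴+15u³+31u²+44u+96 = ((1/2)u²+(3/2)u+2)(2u³+4u²+10u-16) + (16u²+48u+128)
  2u³+4u²+10u-16 = ((1/8)u-1/8)(16u²+48u+128) + (0)
Last nonzero remainder: 16u²+48u+128. Dividing through by 16 gives the monic gcd u²+3u+8.

u²+3u+8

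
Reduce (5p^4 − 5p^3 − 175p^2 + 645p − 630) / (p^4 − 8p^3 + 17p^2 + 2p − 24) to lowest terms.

Apply the Euclidean algorithm:
  5p^4 − 5p^3 − 175p^2 + 645p − 630 = (5)(p^4 − 8p^3 + 17p^2 + 2p − 24) + (35p^3 − 260p^2 + 635p − 510)
  p^4 − 8p^3 + 17p^2 + 2p − 24 = ((1/35)p − 4/245)(35p^3 − 260p^2 + 635p − 510) + (−(264/49)p^2 + (1320/49)p − 1584/49)
  35p^3 − 260p^2 + 635p − 510 = (−(1715/264)p + 4165/264)(−(264/49)p^2 + (1320/49)p − 1584/49) + (0)
Last nonzero remainder: −(264/49)p^2 + (1320/49)p − 1584/49. Dividing through by −264/49 gives the monic gcd p^2 − 5p + 6.
Cancel p^2 − 5p + 6 from numerator and denominator to get the reduced form.

(5p^2 + 20p − 105)/(p^2 − 3p − 4)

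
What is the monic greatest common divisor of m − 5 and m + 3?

1

Repeated division with remainder:
  m − 5 = (m + 3) + (−8)
  m + 3 = (−(1/8)m − 3/8)(−8) + (0)
The last nonzero remainder is the constant −8, so the polynomials are coprime and gcd = 1.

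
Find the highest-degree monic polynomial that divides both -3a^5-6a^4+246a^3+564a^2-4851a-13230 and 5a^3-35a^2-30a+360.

Euclidean algorithm in ℚ[a]:
  -3a^5-6a^4+246a^3+564a^2-4851a-13230 = (-(3/5)a^2-(27/5)a+39/5)(5a^3-35a^2-30a+360) + (891a^2-2673a-16038)
  5a^3-35a^2-30a+360 = ((5/891)a-20/891)(891a^2-2673a-16038) + (0)
Last nonzero remainder: 891a^2-2673a-16038. Dividing through by 891 gives the monic gcd a^2-3a-18.

a^2-3a-18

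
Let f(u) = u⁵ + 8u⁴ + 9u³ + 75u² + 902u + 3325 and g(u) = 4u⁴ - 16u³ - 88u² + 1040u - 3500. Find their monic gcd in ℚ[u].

Repeated division with remainder:
  u⁵ + 8u⁴ + 9u³ + 75u² + 902u + 3325 = ((1/4)u + 3)(4u⁴ - 16u³ - 88u² + 1040u - 3500) + (79u³ + 79u² - 1343u + 13825)
  4u⁴ - 16u³ - 88u² + 1040u - 3500 = ((4/79)u - 20/79)(79u³ + 79u² - 1343u + 13825) + (0)
Last nonzero remainder: 79u³ + 79u² - 1343u + 13825. Dividing through by 79 gives the monic gcd u³ + u² - 17u + 175.

u³ + u² - 17u + 175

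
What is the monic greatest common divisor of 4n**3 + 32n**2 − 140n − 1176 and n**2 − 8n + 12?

n − 6

Apply the Euclidean algorithm:
  4n**3 + 32n**2 − 140n − 1176 = (4n + 64)(n**2 − 8n + 12) + (324n − 1944)
  n**2 − 8n + 12 = ((1/324)n − 1/162)(324n − 1944) + (0)
Last nonzero remainder: 324n − 1944. Dividing through by 324 gives the monic gcd n − 6.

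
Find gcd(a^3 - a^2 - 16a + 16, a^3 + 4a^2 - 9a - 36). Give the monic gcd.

a + 4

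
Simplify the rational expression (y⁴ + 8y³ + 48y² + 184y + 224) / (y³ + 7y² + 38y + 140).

Euclidean algorithm in ℚ[y]:
  y⁴ + 8y³ + 48y² + 184y + 224 = (y + 1)(y³ + 7y² + 38y + 140) + (3y² + 6y + 84)
  y³ + 7y² + 38y + 140 = ((1/3)y + 5/3)(3y² + 6y + 84) + (0)
Last nonzero remainder: 3y² + 6y + 84. Dividing through by 3 gives the monic gcd y² + 2y + 28.
Cancel y² + 2y + 28 from numerator and denominator to get the reduced form.

(y² + 6y + 8)/(y + 5)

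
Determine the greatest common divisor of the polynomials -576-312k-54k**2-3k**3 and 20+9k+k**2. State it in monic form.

By polynomial division,
  -3k**3-54k**2-312k-576 = (-3k-27)(k**2+9k+20) + (-9k-36)
  k**2+9k+20 = (-(1/9)k-5/9)(-9k-36) + (0)
Last nonzero remainder: -9k-36. Dividing through by -9 gives the monic gcd k+4.

4+k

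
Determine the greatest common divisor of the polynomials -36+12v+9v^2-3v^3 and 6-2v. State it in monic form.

Euclidean algorithm in ℚ[v]:
  -3v^3+9v^2+12v-36 = ((3/2)v^2-6)(-2v+6) + (0)
Last nonzero remainder: -2v+6. Dividing through by -2 gives the monic gcd v-3.

-3+v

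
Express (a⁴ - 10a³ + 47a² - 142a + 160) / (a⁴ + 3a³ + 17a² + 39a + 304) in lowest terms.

(a² - 7a + 10)/(a² + 6a + 19)

Apply the Euclidean algorithm:
  a⁴ - 10a³ + 47a² - 142a + 160 = (a⁴ + 3a³ + 17a² + 39a + 304) + (-13a³ + 30a² - 181a - 144)
  a⁴ + 3a³ + 17a² + 39a + 304 = (-(1/13)a - 69/169)(-13a³ + 30a² - 181a - 144) + ((2590/169)a² - (7770/169)a + 41440/169)
  -13a³ + 30a² - 181a - 144 = (-(2197/2590)a - 1521/2590)((2590/169)a² - (7770/169)a + 41440/169) + (0)
Last nonzero remainder: (2590/169)a² - (7770/169)a + 41440/169. Dividing through by 2590/169 gives the monic gcd a² - 3a + 16.
Cancel a² - 3a + 16 from numerator and denominator to get the reduced form.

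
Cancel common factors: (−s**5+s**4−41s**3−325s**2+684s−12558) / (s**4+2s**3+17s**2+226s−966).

(−s**2+6s−39)/(s−3)

Repeated division with remainder:
  −s**5+s**4−41s**3−325s**2+684s−12558 = (−s+3)(s**4+2s**3+17s**2+226s−966) + (−30s**3−150s**2−960s−9660)
  s**4+2s**3+17s**2+226s−966 = (−(1/30)s+1/10)(−30s**3−150s**2−960s−9660) + (0)
Last nonzero remainder: −30s**3−150s**2−960s−9660. Dividing through by −30 gives the monic gcd s**3+5s**2+32s+322.
Cancel s**3+5s**2+32s+322 from numerator and denominator to get the reduced form.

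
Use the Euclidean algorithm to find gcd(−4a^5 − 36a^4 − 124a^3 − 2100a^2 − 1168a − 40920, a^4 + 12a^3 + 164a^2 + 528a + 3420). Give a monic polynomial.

Repeated division with remainder:
  −4a^5 − 36a^4 − 124a^3 − 2100a^2 − 1168a − 40920 = (−4a + 12)(a^4 + 12a^3 + 164a^2 + 528a + 3420) + (388a^3 − 1956a^2 + 6176a − 81960)
  a^4 + 12a^3 + 164a^2 + 528a + 3420 = ((1/388)a + 1653/37636)(388a^3 − 1956a^2 + 6176a − 81960) + ((2201625/9409)a^2 + (4403250/9409)a + 66048750/9409)
  388a^3 − 1956a^2 + 6176a − 81960 = ((3650692/2201625)a − 25705388/2201625)((2201625/9409)a^2 + (4403250/9409)a + 66048750/9409) + (0)
Last nonzero remainder: (2201625/9409)a^2 + (4403250/9409)a + 66048750/9409. Dividing through by 2201625/9409 gives the monic gcd a^2 + 2a + 30.

a^2 + 2a + 30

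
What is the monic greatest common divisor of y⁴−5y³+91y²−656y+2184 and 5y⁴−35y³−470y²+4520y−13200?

y²−8y+24

By polynomial division,
  y⁴−5y³+91y²−656y+2184 = (1/5)(5y⁴−35y³−470y²+4520y−13200) + (2y³+185y²−1560y+4824)
  5y⁴−35y³−470y²+4520y−13200 = ((5/2)y−995/4)(2y³+185y²−1560y+4824) + ((197795/4)y²−395590y+1186770)
  2y³+185y²−1560y+4824 = ((8/197795)y+804/197795)((197795/4)y²−395590y+1186770) + (0)
Last nonzero remainder: (197795/4)y²−395590y+1186770. Dividing through by 197795/4 gives the monic gcd y²−8y+24.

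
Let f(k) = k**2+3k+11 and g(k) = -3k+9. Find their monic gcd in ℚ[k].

1

Apply the Euclidean algorithm:
  k**2+3k+11 = (-(1/3)k-2)(-3k+9) + (29)
  -3k+9 = (-(3/29)k+9/29)(29) + (0)
The last nonzero remainder is the constant 29, so the polynomials are coprime and gcd = 1.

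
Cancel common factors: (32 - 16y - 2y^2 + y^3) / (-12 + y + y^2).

By polynomial division,
  y^3 - 2y^2 - 16y + 32 = (y - 3)(y^2 + y - 12) + (-y - 4)
  y^2 + y - 12 = (-y + 3)(-y - 4) + (0)
Last nonzero remainder: -y - 4. Dividing through by -1 gives the monic gcd y + 4.
Cancel y + 4 from numerator and denominator to get the reduced form.

(8 - 6y + y^2)/(-3 + y)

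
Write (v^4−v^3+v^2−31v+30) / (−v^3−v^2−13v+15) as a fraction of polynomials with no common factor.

(−v^3−v+30)/(v^2+2v+15)

By polynomial division,
  v^4−v^3+v^2−31v+30 = (−v+2)(−v^3−v^2−13v+15) + (−10v^2+10v)
  −v^3−v^2−13v+15 = ((1/10)v+1/5)(−10v^2+10v) + (−15v+15)
  −10v^2+10v = ((2/3)v)(−15v+15) + (0)
Last nonzero remainder: −15v+15. Dividing through by −15 gives the monic gcd v−1.
Cancel v−1 from numerator and denominator to get the reduced form.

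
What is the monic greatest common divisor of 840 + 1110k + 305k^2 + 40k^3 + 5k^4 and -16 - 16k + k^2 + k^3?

4 + 5k + k^2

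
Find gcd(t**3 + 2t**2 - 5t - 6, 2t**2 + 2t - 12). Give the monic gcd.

t**2 + t - 6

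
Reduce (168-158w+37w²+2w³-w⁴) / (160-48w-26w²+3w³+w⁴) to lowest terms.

(21-4w-w²)/(20+9w+w²)

Euclidean algorithm in ℚ[w]:
  -w⁴+2w³+37w²-158w+168 = (-1)(w⁴+3w³-26w²-48w+160) + (5w³+11w²-206w+328)
  w⁴+3w³-26w²-48w+160 = ((1/5)w+4/25)(5w³+11w²-206w+328) + ((336/25)w²-(2016/25)w+2688/25)
  5w³+11w²-206w+328 = ((125/336)w+1025/336)((336/25)w²-(2016/25)w+2688/25) + (0)
Last nonzero remainder: (336/25)w²-(2016/25)w+2688/25. Dividing through by 336/25 gives the monic gcd w²-6w+8.
Cancel w²-6w+8 from numerator and denominator to get the reduced form.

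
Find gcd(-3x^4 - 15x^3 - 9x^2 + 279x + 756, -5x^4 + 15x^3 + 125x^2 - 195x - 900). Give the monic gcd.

x^2 - x - 12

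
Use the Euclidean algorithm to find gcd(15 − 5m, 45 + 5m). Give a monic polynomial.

1

By polynomial division,
  −5m + 15 = (−1)(5m + 45) + (60)
  5m + 45 = ((1/12)m + 3/4)(60) + (0)
The last nonzero remainder is the constant 60, so the polynomials are coprime and gcd = 1.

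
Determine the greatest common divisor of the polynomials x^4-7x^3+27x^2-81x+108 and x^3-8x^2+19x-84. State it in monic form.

x^2-x+12

Repeated division with remainder:
  x^4-7x^3+27x^2-81x+108 = (x+1)(x^3-8x^2+19x-84) + (16x^2-16x+192)
  x^3-8x^2+19x-84 = ((1/16)x-7/16)(16x^2-16x+192) + (0)
Last nonzero remainder: 16x^2-16x+192. Dividing through by 16 gives the monic gcd x^2-x+12.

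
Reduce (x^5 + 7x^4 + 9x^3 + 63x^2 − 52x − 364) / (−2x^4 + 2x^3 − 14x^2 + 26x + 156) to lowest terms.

By polynomial division,
  x^5 + 7x^4 + 9x^3 + 63x^2 − 52x − 364 = (−(1/2)x − 4)(−2x^4 + 2x^3 − 14x^2 + 26x + 156) + (10x^3 + 20x^2 + 130x + 260)
  −2x^4 + 2x^3 − 14x^2 + 26x + 156 = (−(1/5)x + 3/5)(10x^3 + 20x^2 + 130x + 260) + (0)
Last nonzero remainder: 10x^3 + 20x^2 + 130x + 260. Dividing through by 10 gives the monic gcd x^3 + 2x^2 + 13x + 26.
Cancel x^3 + 2x^2 + 13x + 26 from numerator and denominator to get the reduced form.

(−x^2 − 5x + 14)/(2x − 6)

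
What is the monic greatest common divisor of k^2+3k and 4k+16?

Repeated division with remainder:
  k^2+3k = ((1/4)k-1/4)(4k+16) + (4)
  4k+16 = (k+4)(4) + (0)
The last nonzero remainder is the constant 4, so the polynomials are coprime and gcd = 1.

1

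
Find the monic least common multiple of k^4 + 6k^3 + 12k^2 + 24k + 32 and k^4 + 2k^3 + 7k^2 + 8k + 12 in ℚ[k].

k^6 + 8k^5 + 27k^4 + 66k^3 + 116k^2 + 136k + 96

Repeated division with remainder:
  k^4 + 6k^3 + 12k^2 + 24k + 32 = (k^4 + 2k^3 + 7k^2 + 8k + 12) + (4k^3 + 5k^2 + 16k + 20)
  k^4 + 2k^3 + 7k^2 + 8k + 12 = ((1/4)k + 3/16)(4k^3 + 5k^2 + 16k + 20) + ((33/16)k^2 + 33/4)
  4k^3 + 5k^2 + 16k + 20 = ((64/33)k + 80/33)((33/16)k^2 + 33/4) + (0)
Last nonzero remainder: (33/16)k^2 + 33/4. Dividing through by 33/16 gives the monic gcd k^2 + 4.
Then lcm(f, g) = f·g / gcd(f, g); expanding and making the result monic gives the answer.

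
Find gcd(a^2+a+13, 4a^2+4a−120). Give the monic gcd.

1

Apply the Euclidean algorithm:
  a^2+a+13 = (1/4)(4a^2+4a−120) + (43)
  4a^2+4a−120 = ((4/43)a^2+(4/43)a−120/43)(43) + (0)
The last nonzero remainder is the constant 43, so the polynomials are coprime and gcd = 1.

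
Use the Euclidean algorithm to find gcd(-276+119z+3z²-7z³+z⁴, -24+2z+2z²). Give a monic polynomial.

-12+z+z²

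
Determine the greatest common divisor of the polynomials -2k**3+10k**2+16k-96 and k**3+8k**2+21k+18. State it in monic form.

k+3

Euclidean algorithm in ℚ[k]:
  -2k**3+10k**2+16k-96 = (-2)(k**3+8k**2+21k+18) + (26k**2+58k-60)
  k**3+8k**2+21k+18 = ((1/26)k+75/338)(26k**2+58k-60) + ((1764/169)k+5292/169)
  26k**2+58k-60 = ((2197/882)k-845/441)((1764/169)k+5292/169) + (0)
Last nonzero remainder: (1764/169)k+5292/169. Dividing through by 1764/169 gives the monic gcd k+3.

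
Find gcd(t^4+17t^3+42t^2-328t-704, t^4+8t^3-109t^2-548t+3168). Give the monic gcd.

t^2+7t-44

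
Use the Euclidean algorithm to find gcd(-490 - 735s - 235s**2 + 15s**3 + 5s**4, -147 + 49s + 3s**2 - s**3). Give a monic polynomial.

By polynomial division,
  5s**4 + 15s**3 - 235s**2 - 735s - 490 = (-5s - 30)(-s**3 + 3s**2 + 49s - 147) + (100s**2 - 4900)
  -s**3 + 3s**2 + 49s - 147 = (-(1/100)s + 3/100)(100s**2 - 4900) + (0)
Last nonzero remainder: 100s**2 - 4900. Dividing through by 100 gives the monic gcd s**2 - 49.

-49 + s**2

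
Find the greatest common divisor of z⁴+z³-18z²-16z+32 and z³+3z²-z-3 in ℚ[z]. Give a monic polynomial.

z-1

Apply the Euclidean algorithm:
  z⁴+z³-18z²-16z+32 = (z-2)(z³+3z²-z-3) + (-11z²-15z+26)
  z³+3z²-z-3 = (-(1/11)z-18/121)(-11z²-15z+26) + (-(105/121)z+105/121)
  -11z²-15z+26 = ((1331/105)z+3146/105)(-(105/121)z+105/121) + (0)
Last nonzero remainder: -(105/121)z+105/121. Dividing through by -105/121 gives the monic gcd z-1.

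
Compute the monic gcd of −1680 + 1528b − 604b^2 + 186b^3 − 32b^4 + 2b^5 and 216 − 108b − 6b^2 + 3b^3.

12 − 8b + b^2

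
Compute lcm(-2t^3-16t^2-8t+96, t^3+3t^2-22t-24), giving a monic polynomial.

t^5+5t^4-24t^3-92t^2+128t+192

Repeated division with remainder:
  -2t^3-16t^2-8t+96 = (-2)(t^3+3t^2-22t-24) + (-10t^2-52t+48)
  t^3+3t^2-22t-24 = (-(1/10)t+11/50)(-10t^2-52t+48) + (-(144/25)t-864/25)
  -10t^2-52t+48 = ((125/72)t-25/18)(-(144/25)t-864/25) + (0)
Last nonzero remainder: -(144/25)t-864/25. Dividing through by -144/25 gives the monic gcd t+6.
Then lcm(f, g) = f·g / gcd(f, g); expanding and making the result monic gives the answer.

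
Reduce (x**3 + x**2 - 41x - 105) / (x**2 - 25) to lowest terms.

(x**2 - 4x - 21)/(x - 5)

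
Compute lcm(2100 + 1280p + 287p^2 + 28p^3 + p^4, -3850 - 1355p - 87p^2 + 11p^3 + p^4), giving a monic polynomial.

-23100 - 11980p - 1877p^2 - 21p^3 + 17p^4 + p^5

Repeated division with remainder:
  p^4 + 28p^3 + 287p^2 + 1280p + 2100 = (p^4 + 11p^3 - 87p^2 - 1355p - 3850) + (17p^3 + 374p^2 + 2635p + 5950)
  p^4 + 11p^3 - 87p^2 - 1355p - 3850 = ((1/17)p - 11/17)(17p^3 + 374p^2 + 2635p + 5950) + (0)
Last nonzero remainder: 17p^3 + 374p^2 + 2635p + 5950. Dividing through by 17 gives the monic gcd p^3 + 22p^2 + 155p + 350.
Then lcm(f, g) = f·g / gcd(f, g); expanding and making the result monic gives the answer.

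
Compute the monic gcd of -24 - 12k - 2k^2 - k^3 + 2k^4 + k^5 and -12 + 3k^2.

-4 + k^2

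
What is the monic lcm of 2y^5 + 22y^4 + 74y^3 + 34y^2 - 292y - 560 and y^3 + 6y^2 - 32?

y^6 + 15y^5 + 81y^4 + 165y^3 - 78y^2 - 864y - 1120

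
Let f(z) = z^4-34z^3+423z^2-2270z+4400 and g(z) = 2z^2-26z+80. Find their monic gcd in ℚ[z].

Apply the Euclidean algorithm:
  z^4-34z^3+423z^2-2270z+4400 = ((1/2)z^2-(21/2)z+55)(2z^2-26z+80) + (0)
Last nonzero remainder: 2z^2-26z+80. Dividing through by 2 gives the monic gcd z^2-13z+40.

z^2-13z+40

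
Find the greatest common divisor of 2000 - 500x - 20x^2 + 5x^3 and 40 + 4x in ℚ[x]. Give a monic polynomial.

10 + x

Apply the Euclidean algorithm:
  5x^3 - 20x^2 - 500x + 2000 = ((5/4)x^2 - (35/2)x + 50)(4x + 40) + (0)
Last nonzero remainder: 4x + 40. Dividing through by 4 gives the monic gcd x + 10.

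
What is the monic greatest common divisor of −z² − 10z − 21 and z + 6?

Apply the Euclidean algorithm:
  −z² − 10z − 21 = (−z − 4)(z + 6) + (3)
  z + 6 = ((1/3)z + 2)(3) + (0)
The last nonzero remainder is the constant 3, so the polynomials are coprime and gcd = 1.

1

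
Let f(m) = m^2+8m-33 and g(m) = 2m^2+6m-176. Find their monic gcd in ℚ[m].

m+11

By polynomial division,
  m^2+8m-33 = (1/2)(2m^2+6m-176) + (5m+55)
  2m^2+6m-176 = ((2/5)m-16/5)(5m+55) + (0)
Last nonzero remainder: 5m+55. Dividing through by 5 gives the monic gcd m+11.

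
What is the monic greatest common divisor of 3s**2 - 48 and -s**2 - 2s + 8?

Repeated division with remainder:
  3s**2 - 48 = (-3)(-s**2 - 2s + 8) + (-6s - 24)
  -s**2 - 2s + 8 = ((1/6)s - 1/3)(-6s - 24) + (0)
Last nonzero remainder: -6s - 24. Dividing through by -6 gives the monic gcd s + 4.

s + 4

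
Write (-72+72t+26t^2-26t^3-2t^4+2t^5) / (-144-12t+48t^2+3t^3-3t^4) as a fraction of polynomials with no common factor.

(-6+8t-2t^2)/(-12+3t)

By polynomial division,
  2t^5-2t^4-26t^3+26t^2+72t-72 = (-(2/3)t)(-3t^4+3t^3+48t^2-12t-144) + (6t^3+18t^2-24t-72)
  -3t^4+3t^3+48t^2-12t-144 = (-(1/2)t+2)(6t^3+18t^2-24t-72) + (0)
Last nonzero remainder: 6t^3+18t^2-24t-72. Dividing through by 6 gives the monic gcd t^3+3t^2-4t-12.
Cancel t^3+3t^2-4t-12 from numerator and denominator to get the reduced form.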